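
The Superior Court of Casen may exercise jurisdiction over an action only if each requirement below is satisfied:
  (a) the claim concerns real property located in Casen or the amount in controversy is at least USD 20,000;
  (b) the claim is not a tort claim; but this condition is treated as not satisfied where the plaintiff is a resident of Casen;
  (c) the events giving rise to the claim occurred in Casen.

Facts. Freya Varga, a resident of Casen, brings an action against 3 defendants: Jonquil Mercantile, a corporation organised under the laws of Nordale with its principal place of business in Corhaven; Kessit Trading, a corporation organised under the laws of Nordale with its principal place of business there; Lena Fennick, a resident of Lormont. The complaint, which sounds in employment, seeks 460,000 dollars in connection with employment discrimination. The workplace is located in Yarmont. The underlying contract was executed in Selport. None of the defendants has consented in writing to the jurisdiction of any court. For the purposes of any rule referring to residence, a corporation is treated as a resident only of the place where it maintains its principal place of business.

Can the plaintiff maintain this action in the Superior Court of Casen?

The Superior Court of Casen:
  (a) The amount in controversy is USD 460,000, which meets the $20,000 floor, which satisfies one of the alternatives. Condition met.
  (b) The claim is an employment claim, not a tort claim. However, the plaintiff resides in Casen, which falls within the stated exception and so defeats the condition. Not satisfied.
  (c) The operative events occurred in Yarmont, not Casen. Fails.
  → Not every requirement is met — no jurisdiction.

No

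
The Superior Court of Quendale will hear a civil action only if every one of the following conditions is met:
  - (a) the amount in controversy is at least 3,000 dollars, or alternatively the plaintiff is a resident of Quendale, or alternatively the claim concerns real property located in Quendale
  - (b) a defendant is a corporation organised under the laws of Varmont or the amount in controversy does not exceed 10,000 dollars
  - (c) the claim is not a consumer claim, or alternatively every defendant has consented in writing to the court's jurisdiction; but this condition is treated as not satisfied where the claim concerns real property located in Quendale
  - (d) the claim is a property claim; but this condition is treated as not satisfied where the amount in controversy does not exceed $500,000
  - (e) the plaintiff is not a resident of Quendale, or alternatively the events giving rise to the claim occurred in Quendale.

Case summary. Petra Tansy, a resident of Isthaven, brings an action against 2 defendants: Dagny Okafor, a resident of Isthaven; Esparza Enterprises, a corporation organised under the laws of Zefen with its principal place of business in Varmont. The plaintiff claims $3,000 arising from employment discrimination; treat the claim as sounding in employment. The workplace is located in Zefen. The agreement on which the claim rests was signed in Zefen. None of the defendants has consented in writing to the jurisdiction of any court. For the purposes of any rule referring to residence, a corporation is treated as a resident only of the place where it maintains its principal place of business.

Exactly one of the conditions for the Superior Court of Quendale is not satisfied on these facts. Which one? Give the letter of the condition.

The Superior Court of Quendale:
  (a) The amount in controversy is $3,000, which meets the 3,000 dollars floor, so this disjunct is met. Satisfied.
  (b) The amount in controversy is USD 3,000, within the USD 10,000 ceiling — that alternative is enough. Condition met.
  (c) The claim is an employment claim, not a consumer claim, so this disjunct is met. And the carve-out is inapplicable — the claim does not concern real property. Satisfied.
  (d) The claim is an employment claim, not a property claim. Not satisfied.
  (e) The plaintiff resides in Isthaven, which is not Quendale — that alternative is enough. Condition met.
Only condition (d) fails.

(d)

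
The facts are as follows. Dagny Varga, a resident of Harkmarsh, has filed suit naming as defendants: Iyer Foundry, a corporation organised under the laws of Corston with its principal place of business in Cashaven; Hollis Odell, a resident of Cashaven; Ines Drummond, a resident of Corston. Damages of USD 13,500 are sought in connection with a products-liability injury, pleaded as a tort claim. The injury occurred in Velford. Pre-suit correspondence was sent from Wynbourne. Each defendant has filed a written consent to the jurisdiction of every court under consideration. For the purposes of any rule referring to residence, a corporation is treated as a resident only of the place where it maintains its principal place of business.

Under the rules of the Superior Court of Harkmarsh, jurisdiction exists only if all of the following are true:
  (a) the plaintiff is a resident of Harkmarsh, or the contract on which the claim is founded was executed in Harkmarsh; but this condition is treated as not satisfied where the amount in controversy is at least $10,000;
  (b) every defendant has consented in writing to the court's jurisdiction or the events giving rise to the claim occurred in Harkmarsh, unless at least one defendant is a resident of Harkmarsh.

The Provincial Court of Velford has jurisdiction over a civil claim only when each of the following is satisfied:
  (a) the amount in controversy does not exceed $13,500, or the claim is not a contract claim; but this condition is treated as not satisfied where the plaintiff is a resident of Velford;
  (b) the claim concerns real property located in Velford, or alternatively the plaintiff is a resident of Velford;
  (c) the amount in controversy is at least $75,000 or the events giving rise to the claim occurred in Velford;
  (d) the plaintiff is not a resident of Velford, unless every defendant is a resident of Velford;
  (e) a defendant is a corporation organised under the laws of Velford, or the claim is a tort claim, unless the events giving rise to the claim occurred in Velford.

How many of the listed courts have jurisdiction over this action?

The Superior Court of Harkmarsh:
  (a) The plaintiff resides in Harkmarsh, which satisfies one of the alternatives. However, the amount in controversy is USD 13,500, which meets the 10,000 dollars floor, which falls within the stated exception and so defeats the condition. Not satisfied.
  (b) Every defendant has filed written consent, which satisfies one of the alternatives. Met.
  → No jurisdiction.
The Provincial Court of Velford:
  (a) The amount in controversy is USD 13,500, within the USD 13,500 ceiling, so one alternative holds. The exception is not triggered, since the plaintiff resides in Harkmarsh, not Velford. Condition met.
  (b) The claim does not concern real property; the plaintiff resides in Harkmarsh, not Velford — every alternative fails. Condition not met.
  (c) The operative events occurred in Velford — that alternative is enough. Met.
  (d) The plaintiff resides in Harkmarsh, which is not Velford. Condition met.
  (e) The claim is a tort claim, so this disjunct is met. Condition met.
  → At least one condition fails; no jurisdiction.
No court satisfies all of its conditions.

0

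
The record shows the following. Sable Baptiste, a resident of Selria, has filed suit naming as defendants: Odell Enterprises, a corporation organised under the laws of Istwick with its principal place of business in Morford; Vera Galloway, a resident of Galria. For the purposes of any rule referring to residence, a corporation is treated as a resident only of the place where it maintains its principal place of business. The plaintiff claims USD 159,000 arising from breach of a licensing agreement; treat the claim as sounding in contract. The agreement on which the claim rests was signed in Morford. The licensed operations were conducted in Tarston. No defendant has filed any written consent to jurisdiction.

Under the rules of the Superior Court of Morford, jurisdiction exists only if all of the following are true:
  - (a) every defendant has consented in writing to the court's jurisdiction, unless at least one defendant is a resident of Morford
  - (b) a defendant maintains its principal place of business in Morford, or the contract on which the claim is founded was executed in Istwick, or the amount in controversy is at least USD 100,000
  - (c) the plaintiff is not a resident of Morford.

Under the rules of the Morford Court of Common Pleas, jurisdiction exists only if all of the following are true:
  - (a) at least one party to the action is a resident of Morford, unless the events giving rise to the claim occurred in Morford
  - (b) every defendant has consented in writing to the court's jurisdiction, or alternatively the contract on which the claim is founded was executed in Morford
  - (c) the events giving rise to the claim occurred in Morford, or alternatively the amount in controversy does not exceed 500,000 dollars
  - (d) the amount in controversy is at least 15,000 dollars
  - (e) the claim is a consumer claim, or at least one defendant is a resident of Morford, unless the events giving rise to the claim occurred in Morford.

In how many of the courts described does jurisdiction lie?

2

The Superior Court of Morford:
  (a) No such written consent has been filed. But Odell Enterprises resides in Morford, and the 'unless' clause therefore excuses the requirement. Condition met.
  (b) Odell Enterprises has its principal place of business in Morford, so this disjunct is met. Satisfied.
  (c) The plaintiff resides in Selria, which is not Morford. Satisfied.
  → Jurisdiction lies.
The Morford Court of Common Pleas:
  (a) Odell Enterprises resides in Morford. Met.
  (b) The contract was executed in Morford, which satisfies one of the alternatives. Satisfied.
  (c) The amount in controversy is $159,000, within the USD 500,000 ceiling, so this disjunct is met. Condition met.
  (d) The amount in controversy is USD 159,000, which meets the USD 15,000 floor. Met.
  (e) Odell Enterprises resides in Morford, so one alternative holds. Condition met.
  → Jurisdiction lies.
Courts with jurisdiction: the Superior Court of Morford, the Morford Court of Common Pleas — 2 in total.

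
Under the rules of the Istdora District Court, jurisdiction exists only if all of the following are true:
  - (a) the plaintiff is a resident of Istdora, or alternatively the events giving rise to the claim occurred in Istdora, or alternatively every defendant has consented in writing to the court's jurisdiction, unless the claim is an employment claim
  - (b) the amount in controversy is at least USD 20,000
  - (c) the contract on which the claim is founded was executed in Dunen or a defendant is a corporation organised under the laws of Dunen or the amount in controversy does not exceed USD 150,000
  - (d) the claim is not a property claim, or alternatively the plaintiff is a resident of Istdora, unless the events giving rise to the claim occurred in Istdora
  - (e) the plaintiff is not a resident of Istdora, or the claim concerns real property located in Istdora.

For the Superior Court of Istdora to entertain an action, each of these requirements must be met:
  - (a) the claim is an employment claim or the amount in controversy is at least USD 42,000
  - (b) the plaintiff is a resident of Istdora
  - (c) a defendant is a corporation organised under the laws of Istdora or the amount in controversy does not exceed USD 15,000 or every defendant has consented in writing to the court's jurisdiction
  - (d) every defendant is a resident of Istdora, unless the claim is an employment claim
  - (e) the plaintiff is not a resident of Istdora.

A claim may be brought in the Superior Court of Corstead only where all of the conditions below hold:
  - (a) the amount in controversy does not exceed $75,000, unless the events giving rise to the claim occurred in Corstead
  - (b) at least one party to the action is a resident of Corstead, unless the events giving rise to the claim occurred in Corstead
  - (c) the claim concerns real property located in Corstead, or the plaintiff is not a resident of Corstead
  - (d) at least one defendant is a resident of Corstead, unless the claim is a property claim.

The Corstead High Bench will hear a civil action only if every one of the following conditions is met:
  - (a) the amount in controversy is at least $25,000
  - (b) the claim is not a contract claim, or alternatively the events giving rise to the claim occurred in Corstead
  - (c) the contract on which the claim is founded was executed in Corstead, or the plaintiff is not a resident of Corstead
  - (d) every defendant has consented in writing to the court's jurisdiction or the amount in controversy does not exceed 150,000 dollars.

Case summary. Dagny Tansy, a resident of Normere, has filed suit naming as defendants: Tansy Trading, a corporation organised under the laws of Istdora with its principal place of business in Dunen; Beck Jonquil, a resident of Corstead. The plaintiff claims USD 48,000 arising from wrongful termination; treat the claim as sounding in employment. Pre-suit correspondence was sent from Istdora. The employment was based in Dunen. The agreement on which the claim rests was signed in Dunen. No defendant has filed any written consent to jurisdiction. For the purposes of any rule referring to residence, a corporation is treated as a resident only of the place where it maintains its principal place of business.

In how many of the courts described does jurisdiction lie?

The Istdora District Court:
  (a) The plaintiff resides in Normere, not Istdora; the operative events occurred in Dunen, not Istdora; no such written consent has been filed — no alternative holds. However, the claim is an employment claim, so the 'unless' proviso supplies this condition. Satisfied.
  (b) The amount in controversy is 48,000 dollars, which meets the $20,000 floor. Condition met.
  (c) The contract was executed in Dunen, which satisfies one of the alternatives. Met.
  (d) The claim is an employment claim, not a property claim, so one alternative holds. Satisfied.
  (e) The plaintiff resides in Normere, which is not Istdora, so one alternative holds. Met.
  → The court has jurisdiction.
The Superior Court of Istdora:
  (a) The claim is an employment claim — that alternative is enough. Satisfied.
  (b) The plaintiff resides in Normere, not Istdora. Not satisfied.
  (c) Tansy Trading is organised under the laws of Istdora — that alternative is enough. Met.
  (d) The defendants reside as follows — Tansy Trading in Dunen, Beck Jonquil in Corstead — not all in Istdora. The proviso rescues it, though: the claim is an employment claim. Satisfied.
  (e) The plaintiff resides in Normere, which is not Istdora. Met.
  → Not every requirement is met — no jurisdiction.
The Superior Court of Corstead:
  (a) The amount in controversy is USD 48,000, within the $75,000 ceiling. Condition met.
  (b) Beck Jonquil resides in Corstead. Condition met.
  (c) The plaintiff resides in Normere, which is not Corstead, so this disjunct is met. Met.
  (d) Beck Jonquil resides in Corstead. Condition met.
  → All conditions met; jurisdiction exists.
The Corstead High Bench:
  (a) The amount in controversy is $48,000, which meets the 25,000 dollars floor. Satisfied.
  (b) The claim is an employment claim, not a contract claim, so this disjunct is met. Condition met.
  (c) The plaintiff resides in Normere, which is not Corstead, which satisfies one of the alternatives. Condition met.
  (d) The amount in controversy is $48,000, within the USD 150,000 ceiling, so one alternative holds. Condition met.
  → Every requirement is satisfied — jurisdiction.
Courts with jurisdiction: the Istdora District Court, the Superior Court of Corstead, the Corstead High Bench — 3 in total.

3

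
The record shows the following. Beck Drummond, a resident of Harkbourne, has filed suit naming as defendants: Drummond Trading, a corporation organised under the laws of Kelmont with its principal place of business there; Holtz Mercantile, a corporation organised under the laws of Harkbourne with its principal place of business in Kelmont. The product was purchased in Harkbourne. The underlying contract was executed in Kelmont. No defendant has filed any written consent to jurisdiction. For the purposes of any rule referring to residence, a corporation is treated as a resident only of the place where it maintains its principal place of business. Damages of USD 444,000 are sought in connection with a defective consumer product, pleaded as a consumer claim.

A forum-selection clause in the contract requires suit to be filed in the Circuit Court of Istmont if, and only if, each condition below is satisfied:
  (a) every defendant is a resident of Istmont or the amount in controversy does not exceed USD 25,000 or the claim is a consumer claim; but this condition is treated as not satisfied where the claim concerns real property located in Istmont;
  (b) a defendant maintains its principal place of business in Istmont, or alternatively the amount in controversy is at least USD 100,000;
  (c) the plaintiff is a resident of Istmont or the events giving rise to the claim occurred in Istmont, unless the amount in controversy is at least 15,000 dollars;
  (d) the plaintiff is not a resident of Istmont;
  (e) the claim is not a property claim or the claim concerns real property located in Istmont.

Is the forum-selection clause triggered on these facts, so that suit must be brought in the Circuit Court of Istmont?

The Circuit Court of Istmont:
  (a) The claim is a consumer claim, so this disjunct is met. And the carve-out is inapplicable — the claim does not concern real property. Condition met.
  (b) The amount in controversy is USD 444,000, which meets the 100,000 dollars floor, so this disjunct is met. Condition met.
  (c) The plaintiff resides in Harkbourne, not Istmont; the operative events occurred in Harkbourne, not Istmont — none of the alternatives is met. The proviso rescues it, though: the amount in controversy is $444,000, which meets the USD 15,000 floor. Met.
  (d) The plaintiff resides in Harkbourne, which is not Istmont. Met.
  (e) The claim is a consumer claim, not a property claim, so this disjunct is met. Met.
  → Forum clause is triggered.

Yes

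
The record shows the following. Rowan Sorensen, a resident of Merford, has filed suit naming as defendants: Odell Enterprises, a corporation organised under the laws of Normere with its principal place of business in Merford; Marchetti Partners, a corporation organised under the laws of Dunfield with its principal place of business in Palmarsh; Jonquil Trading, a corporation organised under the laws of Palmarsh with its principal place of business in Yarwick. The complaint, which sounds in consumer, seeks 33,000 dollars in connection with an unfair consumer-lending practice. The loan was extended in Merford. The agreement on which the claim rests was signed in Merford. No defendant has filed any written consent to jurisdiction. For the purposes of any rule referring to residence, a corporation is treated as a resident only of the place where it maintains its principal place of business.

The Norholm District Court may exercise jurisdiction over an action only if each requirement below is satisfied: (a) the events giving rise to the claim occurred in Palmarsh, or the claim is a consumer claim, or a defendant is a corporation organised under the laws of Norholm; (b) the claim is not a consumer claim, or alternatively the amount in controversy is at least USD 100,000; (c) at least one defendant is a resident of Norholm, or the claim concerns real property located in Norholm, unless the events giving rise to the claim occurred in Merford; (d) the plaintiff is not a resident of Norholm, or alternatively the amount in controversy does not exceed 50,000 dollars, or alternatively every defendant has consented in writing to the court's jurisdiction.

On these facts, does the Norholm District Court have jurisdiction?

No

The Norholm District Court:
  (a) The claim is a consumer claim, which satisfies one of the alternatives. Met.
  (b) The claim is a consumer claim; the amount in controversy is $33,000, below the 100,000 dollars floor — none of the alternatives is met. Fails.
  (c) No defendant resides in Norholm (they reside in Merford, Palmarsh, Yarwick); the claim does not concern real property — every alternative fails. The proviso rescues it, though: the operative events occurred in Merford. Condition met.
  (d) The plaintiff resides in Merford, which is not Norholm, so this disjunct is met. Met.
  → No jurisdiction.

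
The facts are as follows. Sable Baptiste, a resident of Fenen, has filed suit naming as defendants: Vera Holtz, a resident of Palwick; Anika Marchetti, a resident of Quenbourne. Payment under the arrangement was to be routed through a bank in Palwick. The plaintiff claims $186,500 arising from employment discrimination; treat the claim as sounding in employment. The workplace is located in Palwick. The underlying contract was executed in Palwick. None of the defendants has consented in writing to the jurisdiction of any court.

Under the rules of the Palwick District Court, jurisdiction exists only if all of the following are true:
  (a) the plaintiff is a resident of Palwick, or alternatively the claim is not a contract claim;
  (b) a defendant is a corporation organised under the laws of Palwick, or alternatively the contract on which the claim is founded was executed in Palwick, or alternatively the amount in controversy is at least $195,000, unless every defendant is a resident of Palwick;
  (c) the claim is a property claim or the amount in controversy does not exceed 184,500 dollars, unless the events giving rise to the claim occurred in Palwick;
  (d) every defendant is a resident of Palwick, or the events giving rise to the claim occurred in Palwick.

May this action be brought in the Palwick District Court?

The Palwick District Court:
  (a) The claim is an employment claim, not a contract claim, which satisfies one of the alternatives. Met.
  (b) The contract was executed in Palwick — that alternative is enough. Condition met.
  (c) The claim is an employment claim, not a property claim; the amount in controversy is USD 186,500, above the $184,500 ceiling — none of the alternatives is met. But the operative events occurred in Palwick, and the 'unless' clause therefore excuses the requirement. Met.
  (d) The operative events occurred in Palwick, which satisfies one of the alternatives. Met.
  → The court has jurisdiction.

Yes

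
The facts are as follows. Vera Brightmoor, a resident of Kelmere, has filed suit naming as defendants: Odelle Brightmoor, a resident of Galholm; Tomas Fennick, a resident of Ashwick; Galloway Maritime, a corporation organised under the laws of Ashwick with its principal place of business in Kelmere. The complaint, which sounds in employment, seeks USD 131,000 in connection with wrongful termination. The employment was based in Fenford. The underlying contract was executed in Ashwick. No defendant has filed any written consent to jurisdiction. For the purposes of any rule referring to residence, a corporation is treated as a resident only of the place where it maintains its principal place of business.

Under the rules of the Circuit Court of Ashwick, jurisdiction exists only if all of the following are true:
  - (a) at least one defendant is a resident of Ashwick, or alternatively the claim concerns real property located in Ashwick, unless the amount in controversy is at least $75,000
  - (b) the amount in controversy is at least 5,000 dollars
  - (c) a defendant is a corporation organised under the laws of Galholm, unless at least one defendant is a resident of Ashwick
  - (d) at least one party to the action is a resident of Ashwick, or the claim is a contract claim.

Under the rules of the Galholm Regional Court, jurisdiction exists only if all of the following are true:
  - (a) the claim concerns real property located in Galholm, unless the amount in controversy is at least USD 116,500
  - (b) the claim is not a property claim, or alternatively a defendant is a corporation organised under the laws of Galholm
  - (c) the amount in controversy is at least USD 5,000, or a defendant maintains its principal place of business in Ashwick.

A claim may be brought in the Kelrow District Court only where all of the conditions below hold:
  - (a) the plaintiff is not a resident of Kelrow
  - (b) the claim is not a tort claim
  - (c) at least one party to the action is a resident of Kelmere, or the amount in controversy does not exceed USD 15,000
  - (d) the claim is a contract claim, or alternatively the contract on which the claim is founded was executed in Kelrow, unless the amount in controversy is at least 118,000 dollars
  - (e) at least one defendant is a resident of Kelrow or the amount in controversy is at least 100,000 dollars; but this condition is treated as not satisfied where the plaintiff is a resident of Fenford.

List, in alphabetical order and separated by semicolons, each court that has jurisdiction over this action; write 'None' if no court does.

the Circuit Court of Ashwick; the Galholm Regional Court; the Kelrow District Court

The Circuit Court of Ashwick:
  (a) Tomas Fennick resides in Ashwick, so this disjunct is met. Satisfied.
  (b) The amount in controversy is $131,000, which meets the 5,000 dollars floor. Met.
  (c) The corporate defendant(s) are organised in Ashwick, not Galholm. But Tomas Fennick resides in Ashwick, and the 'unless' clause therefore excuses the requirement. Satisfied.
  (d) Tomas Fennick resides in Ashwick, so one alternative holds. Condition met.
  → The court has jurisdiction.
The Galholm Regional Court:
  (a) The claim does not concern real property. But the amount in controversy is 131,000 dollars, which meets the $116,500 floor, and the 'unless' clause therefore excuses the requirement. Condition met.
  (b) The claim is an employment claim, not a property claim, so one alternative holds. Condition met.
  (c) The amount in controversy is 131,000 dollars, which meets the 5,000 dollars floor, so one alternative holds. Met.
  → Jurisdiction lies.
The Kelrow District Court:
  (a) The plaintiff resides in Kelmere, which is not Kelrow. Satisfied.
  (b) The claim is an employment claim, not a tort claim. Condition met.
  (c) Vera Brightmoor resides in Kelmere — that alternative is enough. Satisfied.
  (d) The claim is an employment claim, not a contract claim; the contract was executed in Ashwick, not Kelrow — every alternative fails. However, the amount in controversy is $131,000, which meets the USD 118,000 floor, so the 'unless' proviso supplies this condition. Satisfied.
  (e) The amount in controversy is $131,000, which meets the USD 100,000 floor, so this disjunct is met. And the carve-out is inapplicable — the plaintiff resides in Kelmere, not Fenford. Satisfied.
  → All conditions met; jurisdiction exists.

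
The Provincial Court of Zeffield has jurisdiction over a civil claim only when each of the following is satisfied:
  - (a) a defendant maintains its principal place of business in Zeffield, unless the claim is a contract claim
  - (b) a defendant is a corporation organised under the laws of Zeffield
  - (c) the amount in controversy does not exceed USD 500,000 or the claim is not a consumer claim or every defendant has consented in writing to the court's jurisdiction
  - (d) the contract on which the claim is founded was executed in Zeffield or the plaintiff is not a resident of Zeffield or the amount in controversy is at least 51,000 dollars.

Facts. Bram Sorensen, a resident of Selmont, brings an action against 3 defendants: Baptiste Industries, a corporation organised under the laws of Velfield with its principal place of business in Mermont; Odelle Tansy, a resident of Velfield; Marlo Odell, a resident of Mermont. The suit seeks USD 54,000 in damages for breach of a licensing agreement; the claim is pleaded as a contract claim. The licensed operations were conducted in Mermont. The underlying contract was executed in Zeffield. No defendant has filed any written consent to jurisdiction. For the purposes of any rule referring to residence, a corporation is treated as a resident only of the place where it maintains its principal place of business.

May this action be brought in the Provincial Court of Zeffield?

The Provincial Court of Zeffield:
  (a) The corporate defendant(s) have their principal place of business in Mermont, not Zeffield. The proviso rescues it, though: the claim is a contract claim. Condition met.
  (b) The corporate defendant(s) are organised in Velfield, not Zeffield. Not satisfied.
  (c) The amount in controversy is 54,000 dollars, within the USD 500,000 ceiling, which satisfies one of the alternatives. Satisfied.
  (d) The contract was executed in Zeffield — that alternative is enough. Met.
  → No jurisdiction.

No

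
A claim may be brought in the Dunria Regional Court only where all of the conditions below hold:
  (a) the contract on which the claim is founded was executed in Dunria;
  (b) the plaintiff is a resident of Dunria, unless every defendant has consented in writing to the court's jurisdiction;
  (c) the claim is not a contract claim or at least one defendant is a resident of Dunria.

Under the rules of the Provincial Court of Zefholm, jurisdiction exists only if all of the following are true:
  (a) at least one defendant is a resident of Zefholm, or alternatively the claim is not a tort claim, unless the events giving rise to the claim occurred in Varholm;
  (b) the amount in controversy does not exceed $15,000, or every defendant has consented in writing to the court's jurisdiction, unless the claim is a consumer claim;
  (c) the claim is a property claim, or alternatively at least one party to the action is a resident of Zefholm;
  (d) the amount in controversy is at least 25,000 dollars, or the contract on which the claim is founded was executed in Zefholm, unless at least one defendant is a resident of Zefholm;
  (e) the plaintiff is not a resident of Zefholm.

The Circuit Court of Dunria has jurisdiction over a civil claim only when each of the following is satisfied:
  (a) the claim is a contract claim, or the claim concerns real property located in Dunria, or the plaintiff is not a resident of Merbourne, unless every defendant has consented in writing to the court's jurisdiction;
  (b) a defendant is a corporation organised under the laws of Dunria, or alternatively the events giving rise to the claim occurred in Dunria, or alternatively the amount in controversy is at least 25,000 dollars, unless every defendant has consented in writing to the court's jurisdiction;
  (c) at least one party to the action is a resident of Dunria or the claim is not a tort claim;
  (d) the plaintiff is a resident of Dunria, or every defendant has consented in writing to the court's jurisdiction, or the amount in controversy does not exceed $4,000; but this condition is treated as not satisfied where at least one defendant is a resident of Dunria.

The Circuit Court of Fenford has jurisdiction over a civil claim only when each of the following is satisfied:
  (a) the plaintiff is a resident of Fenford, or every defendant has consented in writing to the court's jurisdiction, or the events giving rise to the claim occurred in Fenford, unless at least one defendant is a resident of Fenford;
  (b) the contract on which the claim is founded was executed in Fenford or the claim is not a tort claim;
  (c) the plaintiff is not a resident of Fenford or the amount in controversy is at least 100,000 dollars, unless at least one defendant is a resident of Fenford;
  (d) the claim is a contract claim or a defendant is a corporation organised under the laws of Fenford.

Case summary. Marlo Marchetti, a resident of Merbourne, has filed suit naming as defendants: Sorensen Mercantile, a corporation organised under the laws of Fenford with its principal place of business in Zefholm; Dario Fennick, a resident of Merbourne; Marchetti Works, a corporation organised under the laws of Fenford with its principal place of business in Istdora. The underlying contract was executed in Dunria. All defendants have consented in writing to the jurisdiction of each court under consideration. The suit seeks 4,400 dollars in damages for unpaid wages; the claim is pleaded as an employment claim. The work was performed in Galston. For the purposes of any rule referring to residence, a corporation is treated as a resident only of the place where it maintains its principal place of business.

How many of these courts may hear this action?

4

The Dunria Regional Court:
  (a) The contract was executed in Dunria. Condition met.
  (b) The plaintiff resides in Merbourne, not Dunria. However, every defendant has filed written consent, so the 'unless' proviso supplies this condition. Satisfied.
  (c) The claim is an employment claim, not a contract claim, so this disjunct is met. Met.
  → Every requirement is satisfied — jurisdiction.
The Provincial Court of Zefholm:
  (a) Sorensen Mercantile resides in Zefholm, which satisfies one of the alternatives. Satisfied.
  (b) The amount in controversy is USD 4,400, within the USD 15,000 ceiling, so one alternative holds. Met.
  (c) Sorensen Mercantile resides in Zefholm — that alternative is enough. Condition met.
  (d) The amount in controversy is $4,400, below the USD 25,000 floor; the contract was executed in Dunria, not Zefholm — every alternative fails. However, Sorensen Mercantile resides in Zefholm, so the 'unless' proviso supplies this condition. Met.
  (e) The plaintiff resides in Merbourne, which is not Zefholm. Met.
  → Jurisdiction lies.
The Circuit Court of Dunria:
  (a) The claim is an employment claim, not a contract claim; the claim does not concern real property; the plaintiff resides in Merbourne — none of the alternatives is met. However, every defendant has filed written consent, so the 'unless' proviso supplies this condition. Condition met.
  (b) The corporate defendant(s) are organised in Fenford, not Dunria; the operative events occurred in Galston, not Dunria; the amount in controversy is 4,400 dollars, below the $25,000 floor — none of the alternatives is met. However, every defendant has filed written consent, so the 'unless' proviso supplies this condition. Condition met.
  (c) The claim is an employment claim, not a tort claim — that alternative is enough. Condition met.
  (d) Every defendant has filed written consent — that alternative is enough. The exception is not triggered, since no defendant resides in Dunria (they reside in Zefholm, Merbourne, Istdora). Satisfied.
  → All conditions met; jurisdiction exists.
The Circuit Court of Fenford:
  (a) Every defendant has filed written consent, which satisfies one of the alternatives. Satisfied.
  (b) The claim is an employment claim, not a tort claim, which satisfies one of the alternatives. Condition met.
  (c) The plaintiff resides in Merbourne, which is not Fenford, so one alternative holds. Condition met.
  (d) Sorensen Mercantile is organised under the laws of Fenford — that alternative is enough. Met.
  → All conditions met; jurisdiction exists.
Courts with jurisdiction: the Dunria Regional Court, the Provincial Court of Zefholm, the Circuit Court of Dunria, the Circuit Court of Fenford — 4 in total.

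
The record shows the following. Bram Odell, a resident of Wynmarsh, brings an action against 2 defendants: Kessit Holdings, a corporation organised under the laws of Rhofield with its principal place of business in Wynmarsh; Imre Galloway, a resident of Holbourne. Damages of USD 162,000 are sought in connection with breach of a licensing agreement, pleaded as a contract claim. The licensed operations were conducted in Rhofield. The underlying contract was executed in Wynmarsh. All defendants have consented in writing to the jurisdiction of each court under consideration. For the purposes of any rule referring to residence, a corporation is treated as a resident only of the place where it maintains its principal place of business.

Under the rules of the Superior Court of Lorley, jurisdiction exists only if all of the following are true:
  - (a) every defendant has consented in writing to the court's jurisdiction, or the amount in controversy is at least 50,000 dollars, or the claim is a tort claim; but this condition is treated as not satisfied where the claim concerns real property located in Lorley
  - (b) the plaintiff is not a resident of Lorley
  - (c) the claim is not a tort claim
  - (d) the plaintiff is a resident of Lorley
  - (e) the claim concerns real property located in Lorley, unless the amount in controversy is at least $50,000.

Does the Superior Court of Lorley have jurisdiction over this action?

The Superior Court of Lorley:
  (a) Every defendant has filed written consent, so one alternative holds. The carve-out does not apply: the claim does not concern real property. Condition met.
  (b) The plaintiff resides in Wynmarsh, which is not Lorley. Condition met.
  (c) The claim is a contract claim, not a tort claim. Condition met.
  (d) The plaintiff resides in Wynmarsh, not Lorley. Condition not met.
  (e) The claim does not concern real property. The proviso rescues it, though: the amount in controversy is 162,000 dollars, which meets the USD 50,000 floor. Condition met.
  → Not every requirement is met — no jurisdiction.

No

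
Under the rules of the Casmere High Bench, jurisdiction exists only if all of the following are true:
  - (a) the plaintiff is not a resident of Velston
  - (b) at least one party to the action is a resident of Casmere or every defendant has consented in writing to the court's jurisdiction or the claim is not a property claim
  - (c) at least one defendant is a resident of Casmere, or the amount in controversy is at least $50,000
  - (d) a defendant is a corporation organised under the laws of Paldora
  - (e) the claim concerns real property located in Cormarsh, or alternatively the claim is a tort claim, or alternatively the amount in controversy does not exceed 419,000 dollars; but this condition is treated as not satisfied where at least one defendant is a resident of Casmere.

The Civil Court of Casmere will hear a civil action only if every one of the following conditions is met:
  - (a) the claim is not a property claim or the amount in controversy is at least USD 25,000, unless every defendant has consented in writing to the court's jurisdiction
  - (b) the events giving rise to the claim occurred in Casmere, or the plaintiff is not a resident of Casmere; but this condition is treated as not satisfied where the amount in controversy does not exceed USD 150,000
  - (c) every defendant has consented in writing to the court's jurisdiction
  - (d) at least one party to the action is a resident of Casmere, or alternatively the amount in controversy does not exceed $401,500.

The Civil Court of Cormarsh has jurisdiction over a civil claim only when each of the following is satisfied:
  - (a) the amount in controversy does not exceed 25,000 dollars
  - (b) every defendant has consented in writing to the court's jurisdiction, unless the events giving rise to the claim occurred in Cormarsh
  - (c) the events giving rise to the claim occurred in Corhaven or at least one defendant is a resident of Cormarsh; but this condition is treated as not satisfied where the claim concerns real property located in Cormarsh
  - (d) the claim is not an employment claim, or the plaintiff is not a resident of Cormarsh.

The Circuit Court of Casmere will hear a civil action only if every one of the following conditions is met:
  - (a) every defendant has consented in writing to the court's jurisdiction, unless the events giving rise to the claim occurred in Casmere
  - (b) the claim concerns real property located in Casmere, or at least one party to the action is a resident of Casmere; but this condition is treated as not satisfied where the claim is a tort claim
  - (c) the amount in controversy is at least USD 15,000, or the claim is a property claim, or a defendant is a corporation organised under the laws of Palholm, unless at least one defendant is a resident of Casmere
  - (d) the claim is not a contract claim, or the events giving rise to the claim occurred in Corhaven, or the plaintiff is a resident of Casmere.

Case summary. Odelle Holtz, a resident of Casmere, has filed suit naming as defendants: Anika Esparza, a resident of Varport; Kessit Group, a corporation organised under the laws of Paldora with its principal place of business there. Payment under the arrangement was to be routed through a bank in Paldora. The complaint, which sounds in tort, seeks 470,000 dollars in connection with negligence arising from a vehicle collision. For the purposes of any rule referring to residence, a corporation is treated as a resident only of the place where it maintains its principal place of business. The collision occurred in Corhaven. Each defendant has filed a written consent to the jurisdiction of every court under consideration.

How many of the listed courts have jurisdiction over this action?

1

The Casmere High Bench:
  (a) The plaintiff resides in Casmere, which is not Velston. Condition met.
  (b) Odelle Holtz resides in Casmere, so one alternative holds. Met.
  (c) The amount in controversy is $470,000, which meets the USD 50,000 floor — that alternative is enough. Met.
  (d) Kessit Group is organised under the laws of Paldora. Met.
  (e) The claim is a tort claim, so this disjunct is met. The exception is not triggered, since no defendant resides in Casmere (they reside in Varport, Paldora). Met.
  → All conditions met; jurisdiction exists.
The Civil Court of Casmere:
  (a) The claim is a tort claim, not a property claim — that alternative is enough. Satisfied.
  (b) The operative events occurred in Corhaven, not Casmere; the plaintiff resides in Casmere — no alternative holds. Not satisfied.
  (c) Every defendant has filed written consent. Met.
  (d) Odelle Holtz resides in Casmere, so one alternative holds. Satisfied.
  → The court lacks jurisdiction.
The Civil Court of Cormarsh:
  (a) The amount in controversy is $470,000, above the 25,000 dollars ceiling. Not met.
  (b) Every defendant has filed written consent. Satisfied.
  (c) The operative events occurred in Corhaven, which satisfies one of the alternatives. The carve-out does not apply: the claim does not concern real property. Condition met.
  (d) The claim is a tort claim, not an employment claim, so one alternative holds. Condition met.
  → At least one condition fails; no jurisdiction.
The Circuit Court of Casmere:
  (a) Every defendant has filed written consent. Condition met.
  (b) Odelle Holtz resides in Casmere, so one alternative holds. But the carve-out bites: the claim is a tort claim. Fails.
  (c) The amount in controversy is USD 470,000, which meets the $15,000 floor, so this disjunct is met. Met.
  (d) The claim is a tort claim, not a contract claim, which satisfies one of the alternatives. Met.
  → At least one condition fails; no jurisdiction.
Courts with jurisdiction: the Casmere High Bench — 1 in total.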